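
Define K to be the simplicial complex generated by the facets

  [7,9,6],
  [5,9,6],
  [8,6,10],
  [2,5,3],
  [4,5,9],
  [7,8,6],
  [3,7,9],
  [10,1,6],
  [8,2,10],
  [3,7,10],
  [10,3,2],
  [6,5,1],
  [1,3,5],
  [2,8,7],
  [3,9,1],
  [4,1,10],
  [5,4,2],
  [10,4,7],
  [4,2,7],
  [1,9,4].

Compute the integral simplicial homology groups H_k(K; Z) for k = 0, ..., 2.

H_0 = Z,  H_1 = Z ⊕ Z_2,  H_2 = 0.

Order the vertices as 1 < 2 < 3 < 4 < 5 < 6 < 7 < 8 < 9 < 10. Listing each simplex with vertices in this order, K has dimension 2 with simplices:

  0-simplices (10): [1], [2], [3], [4], [5], [6], [7], [8], [9], [10]
  1-simplices (30): (30 of them)
  2-simplices (20): (20 of them)

so the chain groups are C_0 ≅ Z^10, C_1 ≅ Z^30, C_2 ≅ Z^20.

Boundary ∂_1: C_1 → C_0 is given by ∂[p,q] = [q] − [p]. For instance
  ∂[7,8] = [8] − [7].
The resulting 10×30 matrix has rank 9, and its Smith normal form has invariant factors (1,1,1,1,1,1,1,1,1).

The boundary map ∂_2: C_2 → C_1 maps a triangle to the signed sum of its edges. For instance
  ∂[1,4,9] = [4,9] − [1,9] + [1,4],
  ∂[3,7,10] = [7,10] − [3,10] + [3,7].
This gives a 30×20 integer matrix of rank 20; reducing to Smith normal form yields diagonal entries (1,1,1,1,1,1,1,1,1,1,1,1,1,1,1,1,1,1,1,2).

Now H_k = ker ∂_k / im ∂_{k+1}, so:

  H_0: rank C_0 − rank ∂_1 = 10 − 9 = 1, and the invariant factors of ∂_1 are all 1, so H_0 = Z.
  H_1: rank ker ∂_1 − rank ∂_2 = (30 − 9) − 20 = 1, and ∂_2 has invariant factor 2 > 1, so H_1 = Z ⊕ Z_2.
  H_2: rank ker ∂_2 − rank ∂_3 = (20 − 20) − 0 = 0, and there is no ∂_3, so H_2 = 0.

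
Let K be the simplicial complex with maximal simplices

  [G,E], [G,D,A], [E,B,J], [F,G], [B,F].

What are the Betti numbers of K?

b_0 = 1, b_1 = 1, b_2 = 0.

Order the vertices as A < B < D < E < F < G < J. Listing each simplex with vertices in this order, K has dimension 2 with simplices:

  0-simplices (7): A, B, D, E, F, G, J
  1-simplices (9): AD, AG, BE, BF, BJ, DG, EG, EJ, FG
  2-simplices (2): ADG, BEJ

Hence C_0 ≅ Z^7, C_1 ≅ Z^9, C_2 ≅ Z^2.

∂_1: C_1 → C_0 maps an edge to its endpoints' difference, ∂[p,q] = q − p. For instance
  ∂EG = G − E.
As a 7×9 matrix over Z this has rank 6, with invariant factors (1,1,1,1,1,1).

The boundary map ∂_2: C_2 → C_1 acts by ∂[p,q,r] = [q,r] − [p,r] + [p,q]. For instance
  ∂BEJ = EJ − BJ + BE,
  ∂ADG = DG − AG + AD.
As a 9×2 matrix over Z this has rank 2, with invariant factors (1,1).

From H_k ≅ ker(∂_k) / im(∂_{k+1}) we obtain:

  H_0: rank C_0 − rank ∂_1 = 7 − 6 = 1, and the invariant factors of ∂_1 are all 1, so H_0 = Z.
  H_1: rank ker ∂_1 − rank ∂_2 = (9 − 6) − 2 = 1, and the invariant factors of ∂_2 are all 1, so H_1 = Z.
  H_2: rank ker ∂_2 − rank ∂_3 = (2 − 2) − 0 = 0, and there is no ∂_3, so H_2 = 0.

Hence the Betti numbers are b_0 = 1, b_1 = 1, b_2 = 0.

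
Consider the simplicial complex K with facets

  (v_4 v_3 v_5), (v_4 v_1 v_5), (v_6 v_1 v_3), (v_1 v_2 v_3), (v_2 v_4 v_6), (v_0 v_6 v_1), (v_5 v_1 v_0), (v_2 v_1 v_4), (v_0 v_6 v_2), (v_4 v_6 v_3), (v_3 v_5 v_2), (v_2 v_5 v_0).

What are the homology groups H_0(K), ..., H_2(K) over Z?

Order the vertices as v_0 < v_1 < v_2 < v_3 < v_4 < v_5 < v_6. Listing each simplex with vertices in this order, K has dimension 2 with simplices:

  0-simplices (7): [v_0], [v_1], [v_2], [v_3], [v_4], [v_5], [v_6]
  1-simplices (18): (18 of them)
  2-simplices (12): (12 of them)

so the chain groups are C_0 ≅ Z^7, C_1 ≅ Z^18, C_2 ≅ Z^12.

The boundary map ∂_1: C_1 → C_0 maps an edge to its endpoints' difference, ∂[p,q] = q − p.
As a 7×18 matrix over Z this has rank 6, with invariant factors (1,1,1,1,1,1).

∂_2: C_2 → C_1 acts by ∂[p,q,r] = [q,r] − [p,r] + [p,q]. For instance
  ∂[v_0,v_1,v_5] = [v_1,v_5] − [v_0,v_5] + [v_0,v_1],
  ∂[v_3,v_4,v_5] = [v_4,v_5] − [v_3,v_5] + [v_3,v_4].
This gives a 18×12 integer matrix of rank 12; reducing to Smith normal form yields diagonal entries (1,1,1,1,1,1,1,1,1,1,1,2).

Reading off H_k = ker ∂_k / im ∂_{k+1}:

  H_0: rank C_0 − rank ∂_1 = 7 − 6 = 1, and the invariant factors of ∂_1 are all 1, so H_0 ≅ Z.
  H_1: rank ker ∂_1 − rank ∂_2 = (18 − 6) − 12 = 0, and ∂_2 has invariant factor 2 > 1, so H_1 ≅ Z/2.
  H_2: rank ker ∂_2 − rank ∂_3 = (12 − 12) − 0 = 0, and there is no ∂_3, so H_2 ≅ 0.

As a check, the Euler characteristic is 7 − 18 + 12 = 1, which agrees with 1 − 0 + 0 = 1.

H_0 = Z,  H_1 = Z/2,  H_2 = 0.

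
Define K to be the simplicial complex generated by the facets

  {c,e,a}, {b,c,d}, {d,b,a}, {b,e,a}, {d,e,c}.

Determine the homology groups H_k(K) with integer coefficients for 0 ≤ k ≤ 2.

H_0 ≅ Z,  H_1 ≅ Z,  H_2 = 0.

We work with the vertex ordering a < b < c < d < e. The simplices of K, each written with vertices in increasing order, are:

  0-simplices (5): a, b, c, d, e
  1-simplices (10): ab, ac, ad, ae, bc, bd, be, cd, ce, de
  2-simplices (5): abd, abe, ace, bcd, cde

Hence C_0 ≅ Z^5, C_1 ≅ Z^10, C_2 ≅ Z^5.

∂_1: C_1 → C_0 is given by ∂[p,q] = [q] − [p].
As a 5×10 matrix over Z this has rank 4, with invariant factors (1,1,1,1).

The boundary map ∂_2: C_2 → C_1 sends each 2-simplex [p,q,r] to [q,r] − [p,r] + [p,q]. For instance
  ∂bcd = cd − bd + bc,
  ∂abd = bd − ad + ab.
This gives a 10×5 integer matrix of rank 5; reducing to Smith normal form yields diagonal entries (1,1,1,1,1).

Now H_k = ker ∂_k / im ∂_{k+1}, so:

  H_0: rank C_0 − rank ∂_1 = 5 − 4 = 1, and the invariant factors of ∂_1 are all 1, so H_0 ≅ Z.
  H_1: rank ker ∂_1 − rank ∂_2 = (10 − 4) − 5 = 1, and the invariant factors of ∂_2 are all 1, so H_1 ≅ Z.
  H_2: rank ker ∂_2 − rank ∂_3 = (5 − 5) − 0 = 0, and there is no ∂_3, so H_2 ≅ 0.

(K is a triangulation of the Möbius band.)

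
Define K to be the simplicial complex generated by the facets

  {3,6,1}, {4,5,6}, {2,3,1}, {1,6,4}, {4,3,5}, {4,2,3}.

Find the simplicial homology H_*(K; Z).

Fix the vertex order 1 < 2 < 3 < 4 < 5 < 6 and write every simplex with vertices in increasing order. Then dim K = 2 and the simplices of K are:

  0-simplices (6): [1], [2], [3], [4], [5], [6]
  1-simplices (12): [1,2], [1,3], [1,4], [1,6], [2,3], [2,4], [3,4], [3,5], [3,6], [4,5], [4,6], [5,6]
  2-simplices (6): [1,2,3], [1,3,6], [1,4,6], [2,3,4], [3,4,5], [4,5,6]

giving chain groups C_0 ≅ Z^6, C_1 ≅ Z^12, C_2 ≅ Z^6.

Boundary ∂_1: C_1 → C_0 maps an edge to its endpoints' difference, ∂[p,q] = q − p.
This gives a 6×12 integer matrix of rank 5; reducing to Smith normal form yields diagonal entries (1,1,1,1,1).

Boundary ∂_2: C_2 → C_1 sends each 2-simplex [p,q,r] to [q,r] − [p,r] + [p,q]. For instance
  ∂[3,4,5] = [4,5] − [3,5] + [3,4],
  ∂[4,5,6] = [5,6] − [4,6] + [4,5].
The 12×6 boundary matrix has rank 6 and Smith normal form diag(1,1,1,1,1,1).

Now H_k = ker ∂_k / im ∂_{k+1}, so:

  H_0: rank C_0 − rank ∂_1 = 6 − 5 = 1, and the invariant factors of ∂_1 are all 1, so H_0 ≅ Z.
  H_1: rank ker ∂_1 − rank ∂_2 = (12 − 5) − 6 = 1, and the invariant factors of ∂_2 are all 1, so H_1 ≅ Z.
  H_2: rank ker ∂_2 − rank ∂_3 = (6 − 6) − 0 = 0, and there is no ∂_3, so H_2 ≅ 0.

As a check, the Euler characteristic is 6 − 12 + 6 = 0, which agrees with 1 − 1 + 0 = 0.

H_0 = Z,  H_1 = Z,  H_2 = 0.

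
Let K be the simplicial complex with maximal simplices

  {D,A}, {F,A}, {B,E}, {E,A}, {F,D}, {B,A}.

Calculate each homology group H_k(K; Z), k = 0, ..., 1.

H_0 = Z,  H_1 = Z^2.

Fix the vertex order A < B < D < E < F and write every simplex with vertices in increasing order. Then dim K = 1 and the simplices of K are:

  0-simplices (5): A, B, D, E, F
  1-simplices (6): AB, AD, AE, AF, BE, DF

Hence C_0 ≅ Z^5, C_1 ≅ Z^6.

∂_1: C_1 → C_0 is given by ∂[p,q] = [q] − [p].
This gives a 5×6 integer matrix of rank 4; reducing to Smith normal form yields diagonal entries (1,1,1,1).

From H_k ≅ ker(∂_k) / im(∂_{k+1}) we obtain:

  H_0: rank C_0 − rank ∂_1 = 5 − 4 = 1, and the invariant factors of ∂_1 are all 1, so H_0 = Z.
  H_1: rank ker ∂_1 − rank ∂_2 = (6 − 4) − 0 = 2, and there is no ∂_2, so H_1 = Z^2.

As a check, the Euler characteristic is 5 − 6 = -1, which agrees with 1 − 2 = -1.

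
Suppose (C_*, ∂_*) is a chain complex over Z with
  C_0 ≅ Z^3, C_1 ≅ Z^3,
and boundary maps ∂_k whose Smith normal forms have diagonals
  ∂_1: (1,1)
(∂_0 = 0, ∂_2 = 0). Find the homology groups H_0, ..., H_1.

H_0 ≅ Z,  H_1 ≅ Z.

H_0: b_0 = 3 − 0 − 2 = 1; torsion from ∂_1 factors > 1: none. So H_0 ≅ Z.
H_1: b_1 = 3 − 2 − 0 = 1; torsion from ∂_2 factors > 1: none. So H_1 ≅ Z.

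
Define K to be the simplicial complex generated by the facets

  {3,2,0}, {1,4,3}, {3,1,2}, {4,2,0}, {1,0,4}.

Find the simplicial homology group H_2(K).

H_2 = 0.

Fix the vertex order 0 < 1 < 2 < 3 < 4 and write every simplex with vertices in increasing order. Then dim K = 2 and the simplices of K are:

  0-simplices (5): [0], [1], [2], [3], [4]
  1-simplices (10): [0,1], [0,2], [0,3], [0,4], [1,2], [1,3], [1,4], [2,3], [2,4], [3,4]
  2-simplices (5): [0,1,4], [0,2,3], [0,2,4], [1,2,3], [1,3,4]

so the chain groups are C_0 ≅ Z^5, C_1 ≅ Z^10, C_2 ≅ Z^5.

Boundary ∂_1: C_1 → C_0 is given by ∂[p,q] = [q] − [p]. For instance
  ∂[2,4] = [4] − [2].
The 5×10 boundary matrix has rank 4 and Smith normal form diag(1,1,1,1).

The boundary map ∂_2: C_2 → C_1 acts by ∂[p,q,r] = [q,r] − [p,r] + [p,q]. For instance
  ∂[0,1,4] = [1,4] − [0,4] + [0,1],
  ∂[0,2,4] = [2,4] − [0,4] + [0,2].
As a 10×5 matrix over Z this has rank 5, with invariant factors (1,1,1,1,1).

Computing H_k = (kernel of ∂_k) / (image of ∂_{k+1}):

  H_2: rank ker ∂_2 − rank ∂_3 = (5 − 5) − 0 = 0, and there is no ∂_3, so H_2 = 0.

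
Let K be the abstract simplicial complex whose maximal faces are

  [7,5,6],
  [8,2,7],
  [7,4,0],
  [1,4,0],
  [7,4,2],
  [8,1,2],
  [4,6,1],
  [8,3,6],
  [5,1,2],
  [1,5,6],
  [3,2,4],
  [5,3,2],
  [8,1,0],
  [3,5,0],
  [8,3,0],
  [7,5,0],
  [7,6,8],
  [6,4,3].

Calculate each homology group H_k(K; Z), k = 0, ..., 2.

Take the total order 0 < 1 < 2 < 3 < 4 < 5 < 6 < 7 < 8 on the vertex set. Then K (dimension 2) consists of the simplices:

  0-simplices (9): [0], [1], [2], [3], [4], [5], [6], [7], [8]
  1-simplices (27): (27 of them)
  2-simplices (18): [0,1,4], [0,1,8], [0,3,5], [0,3,8], [0,4,7], [0,5,7], [1,2,5], [1,2,8], [1,4,6], [1,5,6], [2,3,4], [2,3,5], [2,4,7], [2,7,8], [3,4,6], [3,6,8], [5,6,7], [6,7,8]

giving chain groups C_0 ≅ Z^9, C_1 ≅ Z^27, C_2 ≅ Z^18.

∂_1: C_1 → C_0 is given by ∂[p,q] = [q] − [p]. For instance
  ∂[1,4] = [4] − [1].
The resulting 9×27 matrix has rank 8, and its Smith normal form has invariant factors (1,1,1,1,1,1,1,1).

∂_2: C_2 → C_1 sends each 2-simplex [p,q,r] to [q,r] − [p,r] + [p,q]. For instance
  ∂[2,3,5] = [3,5] − [2,5] + [2,3],
  ∂[0,1,8] = [1,8] − [0,8] + [0,1].
As a 27×18 matrix over Z this has rank 17, with invariant factors (1,1,1,1,1,1,1,1,1,1,1,1,1,1,1,1,1).

From H_k ≅ ker(∂_k) / im(∂_{k+1}) we obtain:

  H_0: rank C_0 − rank ∂_1 = 9 − 8 = 1, and the invariant factors of ∂_1 are all 1, so H_0 ≅ Z.
  H_1: rank ker ∂_1 − rank ∂_2 = (27 − 8) − 17 = 2, and the invariant factors of ∂_2 are all 1, so H_1 ≅ Z^2.
  H_2: rank ker ∂_2 − rank ∂_3 = (18 − 17) − 0 = 1, and there is no ∂_3, so H_2 ≅ Z.

As a check, the Euler characteristic is 9 − 27 + 18 = 0, which agrees with 1 − 2 + 1 = 0.
(K is a triangulation of the torus T^2.)

H_0 ≅ Z,  H_1 ≅ Z^2,  H_2 ≅ Z.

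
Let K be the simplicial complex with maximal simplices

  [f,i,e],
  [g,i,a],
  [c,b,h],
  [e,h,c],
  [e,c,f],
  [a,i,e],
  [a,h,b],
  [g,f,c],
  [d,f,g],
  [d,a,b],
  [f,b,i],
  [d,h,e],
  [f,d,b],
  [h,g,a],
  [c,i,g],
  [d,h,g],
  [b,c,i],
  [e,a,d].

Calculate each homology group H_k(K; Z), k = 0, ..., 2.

H_0 = Z,  H_1 = Z ⊕ Z_2,  H_2 = 0.

We work with the vertex ordering a < b < c < d < e < f < g < h < i. The simplices of K, each written with vertices in increasing order, are:

  0-simplices (9): a, b, c, d, e, f, g, h, i
  1-simplices (27): ab, ad, ae, ag, ah, ai, bc, bd, bf, bh, bi, ce, cf, cg, ch, ci, de, df, dg, dh, ef, eh, ei, fg, fi, gh, gi
  2-simplices (18): abd, abh, ade, aei, agh, agi, bch, bci, bdf, bfi, cef, ceh, cfg, cgi, deh, dfg, dgh, efi

Hence C_0 ≅ Z^9, C_1 ≅ Z^27, C_2 ≅ Z^18.

Boundary ∂_1: C_1 → C_0 sends each edge [p,q] (with p < q) to q − p.
The 9×27 boundary matrix has rank 8 and Smith normal form diag(1,1,1,1,1,1,1,1).

∂_2: C_2 → C_1 maps a triangle to the signed sum of its edges. For instance
  ∂cef = ef − cf + ce,
  ∂abh = bh − ah + ab.
This gives a 27×18 integer matrix of rank 18; reducing to Smith normal form yields diagonal entries (1,1,1,1,1,1,1,1,1,1,1,1,1,1,1,1,1,2).

Now H_k = ker ∂_k / im ∂_{k+1}, so:

  H_0: rank C_0 − rank ∂_1 = 9 − 8 = 1, and the invariant factors of ∂_1 are all 1, so H_0 = Z.
  H_1: rank ker ∂_1 − rank ∂_2 = (27 − 8) − 18 = 1, and ∂_2 has invariant factor 2 > 1, so H_1 = Z ⊕ Z_2.
  H_2: rank ker ∂_2 − rank ∂_3 = (18 − 18) − 0 = 0, and there is no ∂_3, so H_2 = 0.

(K is a triangulation of the Klein bottle.)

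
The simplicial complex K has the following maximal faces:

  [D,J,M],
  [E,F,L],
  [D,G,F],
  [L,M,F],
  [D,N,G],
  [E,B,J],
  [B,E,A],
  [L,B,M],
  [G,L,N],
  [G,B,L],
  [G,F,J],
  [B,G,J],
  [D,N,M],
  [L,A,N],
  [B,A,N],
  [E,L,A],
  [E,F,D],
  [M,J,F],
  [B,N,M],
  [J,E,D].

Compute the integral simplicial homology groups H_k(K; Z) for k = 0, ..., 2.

H_0 = Z,  H_1 = Z ⊕ Z/2Z,  H_2 = 0.

We work with the vertex ordering A < B < D < E < F < G < J < L < M < N. The simplices of K, each written with vertices in increasing order, are:

  0-simplices (10): A, B, D, E, F, G, J, L, M, N
  1-simplices (30): AB, AE, AL, AN, BE, BG, BJ, BL, BM, BN, DE, DF, DG, DJ, DM, DN, EF, EJ, EL, FG, FJ, FL, FM, GJ, GL, GN, JM, LM, LN, MN
  2-simplices (20): ABE, ABN, AEL, ALN, BEJ, BGJ, BGL, BLM, BMN, DEF, DEJ, DFG, DGN, DJM, DMN, EFL, FGJ, FJM, FLM, GLN

so the chain groups are C_0 ≅ Z^10, C_1 ≅ Z^30, C_2 ≅ Z^20.

∂_1: C_1 → C_0 sends each edge [p,q] (with p < q) to q − p. For instance
  ∂BM = M − B.
As a 10×30 matrix over Z this has rank 9, with invariant factors (1,1,1,1,1,1,1,1,1).

Boundary ∂_2: C_2 → C_1 sends each 2-simplex [p,q,r] to [q,r] − [p,r] + [p,q]. For instance
  ∂FLM = LM − FM + FL,
  ∂DGN = GN − DN + DG.
This gives a 30×20 integer matrix of rank 20; reducing to Smith normal form yields diagonal entries (1,1,1,1,1,1,1,1,1,1,1,1,1,1,1,1,1,1,1,2).

Computing H_k = (kernel of ∂_k) / (image of ∂_{k+1}):

  H_0: rank C_0 − rank ∂_1 = 10 − 9 = 1, and the invariant factors of ∂_1 are all 1, so H_0 = Z.
  H_1: rank ker ∂_1 − rank ∂_2 = (30 − 9) − 20 = 1, and ∂_2 has invariant factor 2 > 1, so H_1 = Z ⊕ Z/2Z.
  H_2: rank ker ∂_2 − rank ∂_3 = (20 − 20) − 0 = 0, and there is no ∂_3, so H_2 = 0.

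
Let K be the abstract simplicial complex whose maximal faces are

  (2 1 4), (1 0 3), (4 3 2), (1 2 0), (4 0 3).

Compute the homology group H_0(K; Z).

H_0 ≅ Z.

We work with the vertex ordering 0 < 1 < 2 < 3 < 4. The simplices of K, each written with vertices in increasing order, are:

  0-simplices (5): [0], [1], [2], [3], [4]
  1-simplices (10): [0,1], [0,2], [0,3], [0,4], [1,2], [1,3], [1,4], [2,3], [2,4], [3,4]
  2-simplices (5): [0,1,2], [0,1,3], [0,3,4], [1,2,4], [2,3,4]

so the chain groups are C_0 ≅ Z^5, C_1 ≅ Z^10, C_2 ≅ Z^5.

Boundary ∂_1: C_1 → C_0 maps an edge to its endpoints' difference, ∂[p,q] = q − p. For instance
  ∂[0,1] = [1] − [0].
As a 5×10 matrix over Z this has rank 4, with invariant factors (1,1,1,1).

Boundary ∂_2: C_2 → C_1 maps a triangle to the signed sum of its edges. For instance
  ∂[0,3,4] = [3,4] − [0,4] + [0,3],
  ∂[0,1,2] = [1,2] − [0,2] + [0,1].
As a 10×5 matrix over Z this has rank 5, with invariant factors (1,1,1,1,1).

Computing H_k = (kernel of ∂_k) / (image of ∂_{k+1}):

  H_0: rank C_0 − rank ∂_1 = 5 − 4 = 1, and the invariant factors of ∂_1 are all 1, so H_0 = Z.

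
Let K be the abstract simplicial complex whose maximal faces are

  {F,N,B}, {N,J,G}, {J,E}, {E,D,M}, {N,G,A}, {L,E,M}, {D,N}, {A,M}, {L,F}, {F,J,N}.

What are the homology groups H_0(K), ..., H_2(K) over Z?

Take the total order A < B < D < E < F < G < J < L < M < N on the vertex set. Then K (dimension 2) consists of the simplices:

  0-simplices (10): A, B, D, E, F, G, J, L, M, N
  1-simplices (18): AG, AM, AN, BF, BN, DE, DM, DN, EJ, EL, EM, FJ, FL, FN, GJ, GN, JN, LM
  2-simplices (6): AGN, BFN, DEM, ELM, FJN, GJN

Hence C_0 ≅ Z^10, C_1 ≅ Z^18, C_2 ≅ Z^6.

∂_1: C_1 → C_0 is given by ∂[p,q] = [q] − [p].
This gives a 10×18 integer matrix of rank 9; reducing to Smith normal form yields diagonal entries (1,1,1,1,1,1,1,1,1).

Boundary ∂_2: C_2 → C_1 acts by ∂[p,q,r] = [q,r] − [p,r] + [p,q]. For instance
  ∂AGN = GN − AN + AG,
  ∂DEM = EM − DM + DE.
As a 18×6 matrix over Z this has rank 6, with invariant factors (1,1,1,1,1,1).

Now H_k = ker ∂_k / im ∂_{k+1}, so:

  H_0: rank C_0 − rank ∂_1 = 10 − 9 = 1, and the invariant factors of ∂_1 are all 1, so H_0 = Z.
  H_1: rank ker ∂_1 − rank ∂_2 = (18 − 9) − 6 = 3, and the invariant factors of ∂_2 are all 1, so H_1 = Z^3.
  H_2: rank ker ∂_2 − rank ∂_3 = (6 − 6) − 0 = 0, and there is no ∂_3, so H_2 = 0.

H_0 = Z,  H_1 = Z^3,  H_2 = 0.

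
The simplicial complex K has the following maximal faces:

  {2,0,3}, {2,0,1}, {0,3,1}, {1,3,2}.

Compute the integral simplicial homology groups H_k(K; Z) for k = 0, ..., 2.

K has 4 vertices, 6 edges, 4 triangles.
rank ∂_0 = 0, rank ∂_1 = 3 ⇒ b_0 = 4 − 0 − 3 = 1; all invariant factors of ∂_1 are 1 so no torsion. So H_0 = Z.
rank ∂_1 = 3, rank ∂_2 = 3 ⇒ b_1 = 6 − 3 − 3 = 0; all invariant factors of ∂_2 are 1 so no torsion. So H_1 = 0.
rank ∂_2 = 3, rank ∂_3 = 0 ⇒ b_2 = 4 − 3 − 0 = 1. So H_2 = Z.

H_0 = Z,  H_1 = 0,  H_2 = Z.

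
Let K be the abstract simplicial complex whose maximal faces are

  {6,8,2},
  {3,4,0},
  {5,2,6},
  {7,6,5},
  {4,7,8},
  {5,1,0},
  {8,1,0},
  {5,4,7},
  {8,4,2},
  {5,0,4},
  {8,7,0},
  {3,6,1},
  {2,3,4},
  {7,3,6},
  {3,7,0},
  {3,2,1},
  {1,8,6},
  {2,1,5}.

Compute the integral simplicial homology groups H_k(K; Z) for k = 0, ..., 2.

Order the vertices as 0 < 1 < 2 < 3 < 4 < 5 < 6 < 7 < 8. Listing each simplex with vertices in this order, K has dimension 2 with simplices:

  0-simplices (9): [0], [1], [2], [3], [4], [5], [6], [7], [8]
  1-simplices (27): (27 of them)
  2-simplices (18): [0,1,5], [0,1,8], [0,3,4], [0,3,7], [0,4,5], [0,7,8], [1,2,3], [1,2,5], [1,3,6], [1,6,8], [2,3,4], [2,4,8], [2,5,6], [2,6,8], [3,6,7], [4,5,7], [4,7,8], [5,6,7]

giving chain groups C_0 ≅ Z^9, C_1 ≅ Z^27, C_2 ≅ Z^18.

∂_1: C_1 → C_0 sends each edge [p,q] (with p < q) to q − p.
This gives a 9×27 integer matrix of rank 8; reducing to Smith normal form yields diagonal entries (1,1,1,1,1,1,1,1).

∂_2: C_2 → C_1 acts by ∂[p,q,r] = [q,r] − [p,r] + [p,q]. For instance
  ∂[4,5,7] = [5,7] − [4,7] + [4,5],
  ∂[4,7,8] = [7,8] − [4,8] + [4,7].
This gives a 27×18 integer matrix of rank 18; reducing to Smith normal form yields diagonal entries (1,1,1,1,1,1,1,1,1,1,1,1,1,1,1,1,1,2).

From H_k ≅ ker(∂_k) / im(∂_{k+1}) we obtain:

  H_0: rank C_0 − rank ∂_1 = 9 − 8 = 1, and the invariant factors of ∂_1 are all 1, so H_0 ≅ Z.
  H_1: rank ker ∂_1 − rank ∂_2 = (27 − 8) − 18 = 1, and ∂_2 has invariant factor 2 > 1, so H_1 ≅ Z ⊕ Z/2.
  H_2: rank ker ∂_2 − rank ∂_3 = (18 − 18) − 0 = 0, and there is no ∂_3, so H_2 ≅ 0.

As a check, the Euler characteristic is 9 − 27 + 18 = 0, which agrees with 1 − 1 + 0 = 0.
(K is a triangulation of the Klein bottle.)

H_0 = Z,  H_1 = Z ⊕ Z/2,  H_2 = 0.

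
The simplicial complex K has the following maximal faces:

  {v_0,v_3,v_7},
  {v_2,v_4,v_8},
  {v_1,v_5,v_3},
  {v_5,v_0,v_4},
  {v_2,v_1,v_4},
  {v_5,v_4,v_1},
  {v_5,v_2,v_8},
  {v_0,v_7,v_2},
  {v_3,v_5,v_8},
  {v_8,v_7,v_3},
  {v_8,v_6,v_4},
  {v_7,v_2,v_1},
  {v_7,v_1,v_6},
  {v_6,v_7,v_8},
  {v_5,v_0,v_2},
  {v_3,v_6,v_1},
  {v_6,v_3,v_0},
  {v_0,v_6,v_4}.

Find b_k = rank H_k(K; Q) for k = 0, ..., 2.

We work with the vertex ordering v_0 < v_1 < v_2 < v_3 < v_4 < v_5 < v_6 < v_7 < v_8. The simplices of K, each written with vertices in increasing order, are:

  0-simplices (9): [v_0], [v_1], [v_2], [v_3], [v_4], [v_5], [v_6], [v_7], [v_8]
  1-simplices (27): (27 of them)
  2-simplices (18): (18 of them)

Hence C_0 ≅ Z^9, C_1 ≅ Z^27, C_2 ≅ Z^18.

∂_1: C_1 → C_0 is given by ∂[p,q] = [q] − [p].
As a 9×27 matrix over Z this has rank 8, with invariant factors (1,1,1,1,1,1,1,1).

Boundary ∂_2: C_2 → C_1 maps a triangle to the signed sum of its edges. For instance
  ∂[v_4,v_6,v_8] = [v_6,v_8] − [v_4,v_8] + [v_4,v_6],
  ∂[v_2,v_4,v_8] = [v_4,v_8] − [v_2,v_8] + [v_2,v_4].
The resulting 27×18 matrix has rank 18, and its Smith normal form has invariant factors (1,1,1,1,1,1,1,1,1,1,1,1,1,1,1,1,1,2).

Now H_k = ker ∂_k / im ∂_{k+1}, so:

  H_0: rank C_0 − rank ∂_1 = 9 − 8 = 1, and the invariant factors of ∂_1 are all 1, so H_0 = Z.
  H_1: rank ker ∂_1 − rank ∂_2 = (27 − 8) − 18 = 1, and ∂_2 has invariant factor 2 > 1, so H_1 = Z ⊕ Z/2.
  H_2: rank ker ∂_2 − rank ∂_3 = (18 − 18) − 0 = 0, and there is no ∂_3, so H_2 = 0.

As a check, the Euler characteristic is 9 − 27 + 18 = 0, which agrees with 1 − 1 + 0 = 0.

Hence the Betti numbers are b_0 = 1, b_1 = 1, b_2 = 0.

b_0 = 1, b_1 = 1, b_2 = 0.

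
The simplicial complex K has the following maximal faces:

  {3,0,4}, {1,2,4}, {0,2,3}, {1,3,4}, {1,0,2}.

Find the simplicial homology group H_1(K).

Order the vertices as 0 < 1 < 2 < 3 < 4. Listing each simplex with vertices in this order, K has dimension 2 with simplices:

  0-simplices (5): [0], [1], [2], [3], [4]
  1-simplices (10): [0,1], [0,2], [0,3], [0,4], [1,2], [1,3], [1,4], [2,3], [2,4], [3,4]
  2-simplices (5): [0,1,2], [0,2,3], [0,3,4], [1,2,4], [1,3,4]

Hence C_0 ≅ Z^5, C_1 ≅ Z^10, C_2 ≅ Z^5.

∂_1: C_1 → C_0 is given by ∂[p,q] = [q] − [p]. For instance
  ∂[0,4] = [4] − [0].
The resulting 5×10 matrix has rank 4, and its Smith normal form has invariant factors (1,1,1,1).

Boundary ∂_2: C_2 → C_1 acts by ∂[p,q,r] = [q,r] − [p,r] + [p,q]. For instance
  ∂[0,1,2] = [1,2] − [0,2] + [0,1],
  ∂[0,2,3] = [2,3] − [0,3] + [0,2].
This gives a 10×5 integer matrix of rank 5; reducing to Smith normal form yields diagonal entries (1,1,1,1,1).

Computing H_k = (kernel of ∂_k) / (image of ∂_{k+1}):

  H_1: rank ker ∂_1 − rank ∂_2 = (10 − 4) − 5 = 1, and the invariant factors of ∂_2 are all 1, so H_1 = Z.

(K is a triangulation of the Möbius band.)

H_1 = Z.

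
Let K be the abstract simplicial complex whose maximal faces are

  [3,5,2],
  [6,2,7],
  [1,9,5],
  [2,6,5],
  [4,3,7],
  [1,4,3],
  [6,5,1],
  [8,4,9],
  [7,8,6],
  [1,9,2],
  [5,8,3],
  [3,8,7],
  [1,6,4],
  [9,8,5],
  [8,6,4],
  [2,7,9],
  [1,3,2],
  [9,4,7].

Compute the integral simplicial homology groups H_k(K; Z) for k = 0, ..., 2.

H_0 ≅ Z,  H_1 ≅ Z × Z/2,  H_2 = 0.

Fix the vertex order 1 < 2 < 3 < 4 < 5 < 6 < 7 < 8 < 9 and write every simplex with vertices in increasing order. Then dim K = 2 and the simplices of K are:

  0-simplices (9): [1], [2], [3], [4], [5], [6], [7], [8], [9]
  1-simplices (27): (27 of them)
  2-simplices (18): [1,2,3], [1,2,9], [1,3,4], [1,4,6], [1,5,6], [1,5,9], [2,3,5], [2,5,6], [2,6,7], [2,7,9], [3,4,7], [3,5,8], [3,7,8], [4,6,8], [4,7,9], [4,8,9], [5,8,9], [6,7,8]

Hence C_0 ≅ Z^9, C_1 ≅ Z^27, C_2 ≅ Z^18.

∂_1: C_1 → C_0 is given by ∂[p,q] = [q] − [p]. For instance
  ∂[6,8] = [8] − [6].
The resulting 9×27 matrix has rank 8, and its Smith normal form has invariant factors (1,1,1,1,1,1,1,1).

∂_2: C_2 → C_1 sends each 2-simplex [p,q,r] to [q,r] − [p,r] + [p,q]. For instance
  ∂[2,7,9] = [7,9] − [2,9] + [2,7],
  ∂[1,5,6] = [5,6] − [1,6] + [1,5].
The resulting 27×18 matrix has rank 18, and its Smith normal form has invariant factors (1,1,1,1,1,1,1,1,1,1,1,1,1,1,1,1,1,2).

From H_k ≅ ker(∂_k) / im(∂_{k+1}) we obtain:

  H_0: rank C_0 − rank ∂_1 = 9 − 8 = 1, and the invariant factors of ∂_1 are all 1, so H_0 ≅ Z.
  H_1: rank ker ∂_1 − rank ∂_2 = (27 − 8) − 18 = 1, and ∂_2 has invariant factor 2 > 1, so H_1 ≅ Z × Z/2.
  H_2: rank ker ∂_2 − rank ∂_3 = (18 − 18) − 0 = 0, and there is no ∂_3, so H_2 ≅ 0.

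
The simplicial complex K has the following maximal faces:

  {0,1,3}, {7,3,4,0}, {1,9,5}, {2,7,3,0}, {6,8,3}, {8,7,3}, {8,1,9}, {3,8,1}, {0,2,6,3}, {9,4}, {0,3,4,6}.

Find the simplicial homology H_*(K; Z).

H_0 ≅ Z,  H_1 ≅ Z,  H_2 = 0,  H_3 = 0.

Take the total order 0 < 1 < 2 < 3 < 4 < 5 < 6 < 7 < 8 < 9 on the vertex set. Then K (dimension 3) consists of the simplices:

  0-simplices (10): [0], [1], [2], [3], [4], [5], [6], [7], [8], [9]
  1-simplices (24): (24 of them)
  2-simplices (18): [0,1,3], [0,2,3], [0,2,6], [0,2,7], [0,3,4], [0,3,6], [0,3,7], [0,4,6], [0,4,7], [1,3,8], [1,5,9], [1,8,9], [2,3,6], [2,3,7], [3,4,6], [3,4,7], [3,6,8], [3,7,8]
  3-simplices (4): [0,2,3,6], [0,2,3,7], [0,3,4,6], [0,3,4,7]

so the chain groups are C_0 ≅ Z^10, C_1 ≅ Z^24, C_2 ≅ Z^18, C_3 ≅ Z^4.

Boundary ∂_1: C_1 → C_0 sends each edge [p,q] (with p < q) to q − p.
The resulting 10×24 matrix has rank 9, and its Smith normal form has invariant factors (1,1,1,1,1,1,1,1,1).

Boundary ∂_2: C_2 → C_1 maps a triangle to the signed sum of its edges. For instance
  ∂[1,8,9] = [8,9] − [1,9] + [1,8],
  ∂[0,1,3] = [1,3] − [0,3] + [0,1].
The 24×18 boundary matrix has rank 14 and Smith normal form diag(1,1,1,1,1,1,1,1,1,1,1,1,1,1).

Boundary ∂_3: C_3 → C_2 sends each 3-simplex σ to the alternating sum Σ_i (−1)^i (σ with its i-th vertex removed). For instance
  ∂[0,2,3,7] = [2,3,7] − [0,3,7] + [0,2,7] − [0,2,3],
  ∂[0,2,3,6] = [2,3,6] − [0,3,6] + [0,2,6] − [0,2,3].
The resulting 18×4 matrix has rank 4, and its Smith normal form has invariant factors (1,1,1,1).

Reading off H_k = ker ∂_k / im ∂_{k+1}:

  H_0: rank C_0 − rank ∂_1 = 10 − 9 = 1, and the invariant factors of ∂_1 are all 1, so H_0 = Z.
  H_1: rank ker ∂_1 − rank ∂_2 = (24 − 9) − 14 = 1, and the invariant factors of ∂_2 are all 1, so H_1 = Z.
  H_2: rank ker ∂_2 − rank ∂_3 = (18 − 14) − 4 = 0, and the invariant factors of ∂_3 are all 1, so H_2 = 0.
  H_3: rank ker ∂_3 − rank ∂_4 = (4 − 4) − 0 = 0, and there is no ∂_4, so H_3 = 0.

As a check, the Euler characteristic is 10 − 24 + 18 − 4 = 0, which agrees with 1 − 1 + 0 − 0 = 0.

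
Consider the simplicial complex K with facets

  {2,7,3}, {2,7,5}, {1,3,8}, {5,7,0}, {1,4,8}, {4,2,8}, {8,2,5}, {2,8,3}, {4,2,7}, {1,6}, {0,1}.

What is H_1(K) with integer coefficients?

H_1 = Z.

K has 9 vertices, 18 edges, 9 triangles.
rank ∂_1 = 8, rank ∂_2 = 9 ⇒ b_1 = 18 − 8 − 9 = 1; all invariant factors of ∂_2 are 1 so no torsion. So H_1 ≅ Z.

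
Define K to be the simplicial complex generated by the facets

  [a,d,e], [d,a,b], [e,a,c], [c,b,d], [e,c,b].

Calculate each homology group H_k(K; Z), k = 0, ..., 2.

H_0 = Z,  H_1 = Z,  H_2 = 0.

Fix the vertex order a < b < c < d < e and write every simplex with vertices in increasing order. Then dim K = 2 and the simplices of K are:

  0-simplices (5): a, b, c, d, e
  1-simplices (10): ab, ac, ad, ae, bc, bd, be, cd, ce, de
  2-simplices (5): abd, ace, ade, bcd, bce

Hence C_0 ≅ Z^5, C_1 ≅ Z^10, C_2 ≅ Z^5.

∂_1: C_1 → C_0 maps an edge to its endpoints' difference, ∂[p,q] = q − p. For instance
  ∂cd = d − c.
The 5×10 boundary matrix has rank 4 and Smith normal form diag(1,1,1,1).

∂_2: C_2 → C_1 maps a triangle to the signed sum of its edges. For instance
  ∂ace = ce − ae + ac,
  ∂abd = bd − ad + ab.
This gives a 10×5 integer matrix of rank 5; reducing to Smith normal form yields diagonal entries (1,1,1,1,1).

Reading off H_k = ker ∂_k / im ∂_{k+1}:

  H_0: rank C_0 − rank ∂_1 = 5 − 4 = 1, and the invariant factors of ∂_1 are all 1, so H_0 = Z.
  H_1: rank ker ∂_1 − rank ∂_2 = (10 − 4) − 5 = 1, and the invariant factors of ∂_2 are all 1, so H_1 = Z.
  H_2: rank ker ∂_2 − rank ∂_3 = (5 − 5) − 0 = 0, and there is no ∂_3, so H_2 = 0.

As a check, the Euler characteristic is 5 − 10 + 5 = 0, which agrees with 1 − 1 + 0 = 0.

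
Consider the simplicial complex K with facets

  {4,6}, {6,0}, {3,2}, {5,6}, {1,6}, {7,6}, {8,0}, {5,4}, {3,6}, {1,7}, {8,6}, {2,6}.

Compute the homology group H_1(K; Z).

H_1 = Z^4.

K has 9 vertices, 12 edges.
rank ∂_1 = 8, rank ∂_2 = 0 ⇒ b_1 = 12 − 8 − 0 = 4. So H_1 = Z^4.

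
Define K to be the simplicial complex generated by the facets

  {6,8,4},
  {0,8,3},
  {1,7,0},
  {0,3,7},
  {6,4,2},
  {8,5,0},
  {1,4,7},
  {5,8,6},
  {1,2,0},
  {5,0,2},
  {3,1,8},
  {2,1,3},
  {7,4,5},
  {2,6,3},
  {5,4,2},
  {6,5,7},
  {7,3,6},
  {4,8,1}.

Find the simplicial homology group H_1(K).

H_1 ≅ Z ⊕ Z/2.

Take the total order 0 < 1 < 2 < 3 < 4 < 5 < 6 < 7 < 8 on the vertex set. Then K (dimension 2) consists of the simplices:

  0-simplices (9): [0], [1], [2], [3], [4], [5], [6], [7], [8]
  1-simplices (27): (27 of them)
  2-simplices (18): [0,1,2], [0,1,7], [0,2,5], [0,3,7], [0,3,8], [0,5,8], [1,2,3], [1,3,8], [1,4,7], [1,4,8], [2,3,6], [2,4,5], [2,4,6], [3,6,7], [4,5,7], [4,6,8], [5,6,7], [5,6,8]

Hence C_0 ≅ Z^9, C_1 ≅ Z^27, C_2 ≅ Z^18.

Boundary ∂_1: C_1 → C_0 maps an edge to its endpoints' difference, ∂[p,q] = q − p. For instance
  ∂[0,2] = [2] − [0].
As a 9×27 matrix over Z this has rank 8, with invariant factors (1,1,1,1,1,1,1,1).

The boundary map ∂_2: C_2 → C_1 sends each 2-simplex [p,q,r] to [q,r] − [p,r] + [p,q]. For instance
  ∂[2,3,6] = [3,6] − [2,6] + [2,3],
  ∂[2,4,6] = [4,6] − [2,6] + [2,4].
As a 27×18 matrix over Z this has rank 18, with invariant factors (1,1,1,1,1,1,1,1,1,1,1,1,1,1,1,1,1,2).

Reading off H_k = ker ∂_k / im ∂_{k+1}:

  H_1: rank ker ∂_1 − rank ∂_2 = (27 − 8) − 18 = 1, and ∂_2 has invariant factor 2 > 1, so H_1 = Z ⊕ Z/2.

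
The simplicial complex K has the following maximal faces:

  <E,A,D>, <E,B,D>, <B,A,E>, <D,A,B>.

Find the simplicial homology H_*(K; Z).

We work with the vertex ordering A < B < D < E. The simplices of K, each written with vertices in increasing order, are:

  0-simplices (4): A, B, D, E
  1-simplices (6): AB, AD, AE, BD, BE, DE
  2-simplices (4): ABD, ABE, ADE, BDE

Hence C_0 ≅ Z^4, C_1 ≅ Z^6, C_2 ≅ Z^4.

The boundary map ∂_1: C_1 → C_0 sends each edge [p,q] (with p < q) to q − p. For instance
  ∂AB = B − A.
As a 4×6 matrix over Z this has rank 3, with invariant factors (1,1,1).

The boundary map ∂_2: C_2 → C_1 maps a triangle to the signed sum of its edges. For instance
  ∂BDE = DE − BE + BD,
  ∂ABD = BD − AD + AB.
The resulting 6×4 matrix has rank 3, and its Smith normal form has invariant factors (1,1,1).

Computing H_k = (kernel of ∂_k) / (image of ∂_{k+1}):

  H_0: rank C_0 − rank ∂_1 = 4 − 3 = 1, and the invariant factors of ∂_1 are all 1, so H_0 ≅ Z.
  H_1: rank ker ∂_1 − rank ∂_2 = (6 − 3) − 3 = 0, and the invariant factors of ∂_2 are all 1, so H_1 ≅ 0.
  H_2: rank ker ∂_2 − rank ∂_3 = (4 − 3) − 0 = 1, and there is no ∂_3, so H_2 ≅ Z.

As a check, the Euler characteristic is 4 − 6 + 4 = 2, which agrees with 1 − 0 + 1 = 2.
(K is a triangulation of the 2-sphere S^2.)

H_0 = Z,  H_1 = 0,  H_2 = Z.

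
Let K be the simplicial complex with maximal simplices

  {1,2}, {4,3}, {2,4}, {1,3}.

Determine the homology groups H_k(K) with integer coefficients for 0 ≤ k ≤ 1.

Fix the vertex order 1 < 2 < 3 < 4 and write every simplex with vertices in increasing order. Then dim K = 1 and the simplices of K are:

  0-simplices (4): [1], [2], [3], [4]
  1-simplices (4): [1,2], [1,3], [2,4], [3,4]

Hence C_0 ≅ Z^4, C_1 ≅ Z^4.

Boundary ∂_1: C_1 → C_0 maps an edge to its endpoints' difference, ∂[p,q] = q − p. For instance
  ∂[1,2] = [2] − [1].
This gives a 4×4 integer matrix of rank 3; reducing to Smith normal form yields diagonal entries (1,1,1).

From H_k ≅ ker(∂_k) / im(∂_{k+1}) we obtain:

  H_0: rank C_0 − rank ∂_1 = 4 − 3 = 1, and the invariant factors of ∂_1 are all 1, so H_0 ≅ Z.
  H_1: rank ker ∂_1 − rank ∂_2 = (4 − 3) − 0 = 1, and there is no ∂_2, so H_1 ≅ Z.

As a check, the Euler characteristic is 4 − 4 = 0, which agrees with 1 − 1 = 0.

H_0 = Z,  H_1 = Z.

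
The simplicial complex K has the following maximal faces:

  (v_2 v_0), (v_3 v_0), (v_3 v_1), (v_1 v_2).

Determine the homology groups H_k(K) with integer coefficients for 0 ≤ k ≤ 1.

Order the vertices as v_0 < v_1 < v_2 < v_3. Listing each simplex with vertices in this order, K has dimension 1 with simplices:

  0-simplices (4): [v_0], [v_1], [v_2], [v_3]
  1-simplices (4): [v_0,v_2], [v_0,v_3], [v_1,v_2], [v_1,v_3]

giving chain groups C_0 ≅ Z^4, C_1 ≅ Z^4.

Boundary ∂_1: C_1 → C_0 maps an edge to its endpoints' difference, ∂[p,q] = q − p. For instance
  ∂[v_0,v_2] = [v_2] − [v_0].
The 4×4 boundary matrix has rank 3 and Smith normal form diag(1,1,1).

Computing H_k = (kernel of ∂_k) / (image of ∂_{k+1}):

  H_0: rank C_0 − rank ∂_1 = 4 − 3 = 1, and the invariant factors of ∂_1 are all 1, so H_0 ≅ Z.
  H_1: rank ker ∂_1 − rank ∂_2 = (4 − 3) − 0 = 1, and there is no ∂_2, so H_1 ≅ Z.

As a check, the Euler characteristic is 4 − 4 = 0, which agrees with 1 − 1 = 0.
(K is a triangulation of the circle S^1.)

H_0 ≅ Z,  H_1 ≅ Z.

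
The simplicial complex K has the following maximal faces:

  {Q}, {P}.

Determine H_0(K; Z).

H_0 = Z^2.

Take the total order P < Q on the vertex set. Then K (dimension 0) consists of the simplices:

  0-simplices (2): P, Q

so the chain groups are C_0 ≅ Z^2.

Now H_k = ker ∂_k / im ∂_{k+1}, so:

  H_0: rank C_0 − rank ∂_1 = 2 − 0 = 2, and there is no ∂_1, so H_0 ≅ Z^2.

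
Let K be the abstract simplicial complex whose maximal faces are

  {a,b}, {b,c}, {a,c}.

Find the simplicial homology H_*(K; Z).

H_0 = Z,  H_1 = Z.

Order the vertices as a < b < c. Listing each simplex with vertices in this order, K has dimension 1 with simplices:

  0-simplices (3): a, b, c
  1-simplices (3): ab, ac, bc

giving chain groups C_0 ≅ Z^3, C_1 ≅ Z^3.

∂_1: C_1 → C_0 sends each edge [p,q] (with p < q) to q − p. For instance
  ∂ac = c − a.
The resulting 3×3 matrix has rank 2, and its Smith normal form has invariant factors (1,1).

Computing H_k = (kernel of ∂_k) / (image of ∂_{k+1}):

  H_0: rank C_0 − rank ∂_1 = 3 − 2 = 1, and the invariant factors of ∂_1 are all 1, so H_0 ≅ Z.
  H_1: rank ker ∂_1 − rank ∂_2 = (3 − 2) − 0 = 1, and there is no ∂_2, so H_1 ≅ Z.

As a check, the Euler characteristic is 3 − 3 = 0, which agrees with 1 − 1 = 0.
(K is a triangulation of the circle S^1.)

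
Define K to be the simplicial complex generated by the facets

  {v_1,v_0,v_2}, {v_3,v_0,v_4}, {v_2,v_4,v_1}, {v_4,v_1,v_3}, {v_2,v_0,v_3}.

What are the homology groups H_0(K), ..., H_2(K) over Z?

We work with the vertex ordering v_0 < v_1 < v_2 < v_3 < v_4. The simplices of K, each written with vertices in increasing order, are:

  0-simplices (5): [v_0], [v_1], [v_2], [v_3], [v_4]
  1-simplices (10): [v_0,v_1], [v_0,v_2], [v_0,v_3], [v_0,v_4], [v_1,v_2], [v_1,v_3], [v_1,v_4], [v_2,v_3], [v_2,v_4], [v_3,v_4]
  2-simplices (5): [v_0,v_1,v_2], [v_0,v_2,v_3], [v_0,v_3,v_4], [v_1,v_2,v_4], [v_1,v_3,v_4]

giving chain groups C_0 ≅ Z^5, C_1 ≅ Z^10, C_2 ≅ Z^5.

Boundary ∂_1: C_1 → C_0 is given by ∂[p,q] = [q] − [p]. For instance
  ∂[v_1,v_4] = [v_4] − [v_1].
The resulting 5×10 matrix has rank 4, and its Smith normal form has invariant factors (1,1,1,1).

Boundary ∂_2: C_2 → C_1 sends each 2-simplex [p,q,r] to [q,r] − [p,r] + [p,q]. For instance
  ∂[v_0,v_2,v_3] = [v_2,v_3] − [v_0,v_3] + [v_0,v_2],
  ∂[v_1,v_3,v_4] = [v_3,v_4] − [v_1,v_4] + [v_1,v_3].
As a 10×5 matrix over Z this has rank 5, with invariant factors (1,1,1,1,1).

Reading off H_k = ker ∂_k / im ∂_{k+1}:

  H_0: rank C_0 − rank ∂_1 = 5 − 4 = 1, and the invariant factors of ∂_1 are all 1, so H_0 ≅ Z.
  H_1: rank ker ∂_1 − rank ∂_2 = (10 − 4) − 5 = 1, and the invariant factors of ∂_2 are all 1, so H_1 ≅ Z.
  H_2: rank ker ∂_2 − rank ∂_3 = (5 − 5) − 0 = 0, and there is no ∂_3, so H_2 ≅ 0.

H_0 = Z,  H_1 = Z,  H_2 = 0.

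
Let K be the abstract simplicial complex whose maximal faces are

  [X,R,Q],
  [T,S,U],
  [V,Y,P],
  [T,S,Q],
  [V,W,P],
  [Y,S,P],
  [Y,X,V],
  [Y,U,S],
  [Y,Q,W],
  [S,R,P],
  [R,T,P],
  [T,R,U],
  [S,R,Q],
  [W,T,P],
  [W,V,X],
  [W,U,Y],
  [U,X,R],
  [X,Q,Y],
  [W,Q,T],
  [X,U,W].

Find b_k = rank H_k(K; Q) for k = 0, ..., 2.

b_0 = 1, b_1 = 1, b_2 = 0.

K has 10 vertices, 30 edges, 20 triangles.
rank ∂_0 = 0, rank ∂_1 = 9 ⇒ b_0 = 10 − 0 − 9 = 1; all invariant factors of ∂_1 are 1 so no torsion. So H_0 = Z.
rank ∂_1 = 9, rank ∂_2 = 20 ⇒ b_1 = 30 − 9 − 20 = 1; ∂_2 has invariant factor(s) [2] giving torsion. So H_1 = Z ⊕ Z/2Z.
rank ∂_2 = 20, rank ∂_3 = 0 ⇒ b_2 = 20 − 20 − 0 = 0. So H_2 = 0.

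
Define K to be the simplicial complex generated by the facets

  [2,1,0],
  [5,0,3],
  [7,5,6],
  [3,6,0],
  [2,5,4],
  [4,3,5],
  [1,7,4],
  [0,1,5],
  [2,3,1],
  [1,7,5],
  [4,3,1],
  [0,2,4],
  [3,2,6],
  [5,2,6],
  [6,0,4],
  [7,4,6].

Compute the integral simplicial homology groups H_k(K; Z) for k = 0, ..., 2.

H_0 = Z,  H_1 = Z^2,  H_2 = Z.

We work with the vertex ordering 0 < 1 < 2 < 3 < 4 < 5 < 6 < 7. The simplices of K, each written with vertices in increasing order, are:

  0-simplices (8): [0], [1], [2], [3], [4], [5], [6], [7]
  1-simplices (24): (24 of them)
  2-simplices (16): [0,1,2], [0,1,5], [0,2,4], [0,3,5], [0,3,6], [0,4,6], [1,2,3], [1,3,4], [1,4,7], [1,5,7], [2,3,6], [2,4,5], [2,5,6], [3,4,5], [4,6,7], [5,6,7]

Hence C_0 ≅ Z^8, C_1 ≅ Z^24, C_2 ≅ Z^16.

∂_1: C_1 → C_0 is given by ∂[p,q] = [q] − [p]. For instance
  ∂[2,4] = [4] − [2].
This gives a 8×24 integer matrix of rank 7; reducing to Smith normal form yields diagonal entries (1,1,1,1,1,1,1).

∂_2: C_2 → C_1 acts by ∂[p,q,r] = [q,r] − [p,r] + [p,q]. For instance
  ∂[2,3,6] = [3,6] − [2,6] + [2,3],
  ∂[4,6,7] = [6,7] − [4,7] + [4,6].
As a 24×16 matrix over Z this has rank 15, with invariant factors (1,1,1,1,1,1,1,1,1,1,1,1,1,1,1).

Now H_k = ker ∂_k / im ∂_{k+1}, so:

  H_0: rank C_0 − rank ∂_1 = 8 − 7 = 1, and the invariant factors of ∂_1 are all 1, so H_0 = Z.
  H_1: rank ker ∂_1 − rank ∂_2 = (24 − 7) − 15 = 2, and the invariant factors of ∂_2 are all 1, so H_1 = Z^2.
  H_2: rank ker ∂_2 − rank ∂_3 = (16 − 15) − 0 = 1, and there is no ∂_3, so H_2 = Z.

As a check, the Euler characteristic is 8 − 24 + 16 = 0, which agrees with 1 − 2 + 1 = 0.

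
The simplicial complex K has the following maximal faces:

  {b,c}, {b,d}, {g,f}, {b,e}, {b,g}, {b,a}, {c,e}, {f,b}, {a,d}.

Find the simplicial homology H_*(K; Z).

H_0 = Z,  H_1 = Z^3.

Fix the vertex order a < b < c < d < e < f < g and write every simplex with vertices in increasing order. Then dim K = 1 and the simplices of K are:

  0-simplices (7): a, b, c, d, e, f, g
  1-simplices (9): ab, ad, bc, bd, be, bf, bg, ce, fg

giving chain groups C_0 ≅ Z^7, C_1 ≅ Z^9.

The boundary map ∂_1: C_1 → C_0 maps an edge to its endpoints' difference, ∂[p,q] = q − p. For instance
  ∂ce = e − c.
This gives a 7×9 integer matrix of rank 6; reducing to Smith normal form yields diagonal entries (1,1,1,1,1,1).

Computing H_k = (kernel of ∂_k) / (image of ∂_{k+1}):

  H_0: rank C_0 − rank ∂_1 = 7 − 6 = 1, and the invariant factors of ∂_1 are all 1, so H_0 = Z.
  H_1: rank ker ∂_1 − rank ∂_2 = (9 − 6) − 0 = 3, and there is no ∂_2, so H_1 = Z^3.

(K is a triangulation of a wedge of 3 circles.)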